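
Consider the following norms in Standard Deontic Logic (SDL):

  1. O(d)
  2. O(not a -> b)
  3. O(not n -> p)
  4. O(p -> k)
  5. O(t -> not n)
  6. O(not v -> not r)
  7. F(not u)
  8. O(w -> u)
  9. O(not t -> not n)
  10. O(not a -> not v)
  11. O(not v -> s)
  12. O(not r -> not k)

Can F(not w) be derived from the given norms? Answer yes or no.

No

Premise 8 is O(w -> u); even if O(u) held, inferring O(w) would be affirming the consequent — invalid.
No other premise forces O(w). An ideal world satisfying every premise can still have not w true, so F(not w) is not derivable.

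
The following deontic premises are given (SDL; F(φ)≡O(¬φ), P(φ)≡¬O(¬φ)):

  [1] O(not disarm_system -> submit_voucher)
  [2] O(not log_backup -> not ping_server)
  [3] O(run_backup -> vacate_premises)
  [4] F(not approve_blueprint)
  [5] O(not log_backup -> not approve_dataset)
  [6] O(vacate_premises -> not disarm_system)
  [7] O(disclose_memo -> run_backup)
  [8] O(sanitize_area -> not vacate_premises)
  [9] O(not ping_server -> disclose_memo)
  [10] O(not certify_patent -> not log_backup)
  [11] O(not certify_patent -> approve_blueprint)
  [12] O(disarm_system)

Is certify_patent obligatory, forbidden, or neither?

Premise 12 states O(disarm_system) outright.
Premise 6, O(vacate_premises -> not disarm_system), contraposes to O(disarm_system -> not vacate_premises); with O(disarm_system) we get O(not vacate_premises).
Premise 3, O(run_backup -> vacate_premises), contraposes to O(not vacate_premises -> not run_backup); with O(not vacate_premises) we get O(not run_backup).
Premise 7, O(disclose_memo -> run_backup), contraposes to O(not run_backup -> not disclose_memo); with O(not run_backup) we get O(not disclose_memo).
Premise 9 is O(not ping_server -> disclose_memo); contrapositively O(not disclose_memo -> ping_server). Since O(not disclose_memo) holds, K gives O(ping_server).
Premise 2, O(not log_backup -> not ping_server), contraposes to O(ping_server -> log_backup); with O(ping_server) we get O(log_backup).
Premise 10 is O(not certify_patent -> not log_backup); contrapositively O(log_backup -> certify_patent). Since O(log_backup) holds, K gives O(certify_patent).
Premises 1, 4, 5, 8, 11 do not contribute to this derivation.
Hence certify_patent is obligatory.

Obligatory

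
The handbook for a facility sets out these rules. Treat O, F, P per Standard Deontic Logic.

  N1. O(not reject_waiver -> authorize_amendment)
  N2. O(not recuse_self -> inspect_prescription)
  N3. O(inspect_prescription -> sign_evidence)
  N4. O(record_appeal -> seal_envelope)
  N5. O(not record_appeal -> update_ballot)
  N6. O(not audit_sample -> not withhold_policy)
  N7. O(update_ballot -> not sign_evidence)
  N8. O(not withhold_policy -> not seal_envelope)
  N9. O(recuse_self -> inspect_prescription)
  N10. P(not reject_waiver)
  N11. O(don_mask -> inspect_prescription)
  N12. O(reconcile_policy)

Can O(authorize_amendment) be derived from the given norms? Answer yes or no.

Premise 1 is O(not reject_waiver -> authorize_amendment), but O(not reject_waiver) is not derivable from the premises (the permission P(not reject_waiver) asserts only not O(reject_waiver), not O(not reject_waiver)), so it does not yield O(authorize_amendment).
No other premise forces O(authorize_amendment). An ideal world satisfying every premise can still have authorize_amendment false, so O(authorize_amendment) is not derivable.

No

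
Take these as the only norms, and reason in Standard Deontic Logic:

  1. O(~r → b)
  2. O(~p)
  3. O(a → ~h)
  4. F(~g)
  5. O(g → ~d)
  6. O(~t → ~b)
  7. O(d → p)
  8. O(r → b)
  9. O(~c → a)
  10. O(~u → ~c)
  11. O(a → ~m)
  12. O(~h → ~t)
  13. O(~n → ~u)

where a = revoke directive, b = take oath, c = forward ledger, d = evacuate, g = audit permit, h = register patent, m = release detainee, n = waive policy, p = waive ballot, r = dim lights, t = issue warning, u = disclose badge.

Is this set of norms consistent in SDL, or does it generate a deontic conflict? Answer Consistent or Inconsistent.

Consistent

Premise 7 is O(d → p), but O(d) is not derivable from the premises, so it does not yield O(p).
So O(p) is not derivable, and the apparent clash with O(~p) does not arise.
A world satisfying every obligation exists (e.g. a=false, b=true, c=true, d=false, g=true, h=true, m=false, n=true, p=false, r=false, t=true, u=true); no atom is both obligatory and forbidden, so the set is consistent.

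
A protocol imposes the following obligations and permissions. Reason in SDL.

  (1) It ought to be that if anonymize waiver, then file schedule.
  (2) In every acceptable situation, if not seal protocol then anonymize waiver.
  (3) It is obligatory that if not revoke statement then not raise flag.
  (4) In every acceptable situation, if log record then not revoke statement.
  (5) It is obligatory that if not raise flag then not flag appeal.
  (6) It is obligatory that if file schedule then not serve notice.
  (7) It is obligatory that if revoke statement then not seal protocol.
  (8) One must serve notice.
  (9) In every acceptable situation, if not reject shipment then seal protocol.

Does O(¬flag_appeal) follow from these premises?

Premise 8 gives O(serve_notice).
The contrapositive of premise 6 (O(file_schedule → ¬serve_notice)) is O(serve_notice → ¬file_schedule), and O(serve_notice) is already established, so O(¬file_schedule).
Premise 1, O(anonymize_waiver → file_schedule), contraposes to O(¬file_schedule → ¬anonymize_waiver); with O(¬file_schedule) we get O(¬anonymize_waiver).
Premise 2 is O(¬seal_protocol → anonymize_waiver); contrapositively O(¬anonymize_waiver → seal_protocol). Since O(¬anonymize_waiver) holds, K gives O(seal_protocol).
The contrapositive of premise 7 (O(revoke_statement → ¬seal_protocol)) is O(seal_protocol → ¬revoke_statement), and O(seal_protocol) is already established, so O(¬revoke_statement).
Applying K to premise 3 (O(¬revoke_statement → ¬raise_flag)) and O(¬revoke_statement) yields O(¬raise_flag).
From O(¬raise_flag) and premise 5, O(¬raise_flag → ¬flag_appeal), we obtain O(¬flag_appeal).
Premises 4, 9 do not contribute to this derivation.
So O(¬flag_appeal) follows.

Yes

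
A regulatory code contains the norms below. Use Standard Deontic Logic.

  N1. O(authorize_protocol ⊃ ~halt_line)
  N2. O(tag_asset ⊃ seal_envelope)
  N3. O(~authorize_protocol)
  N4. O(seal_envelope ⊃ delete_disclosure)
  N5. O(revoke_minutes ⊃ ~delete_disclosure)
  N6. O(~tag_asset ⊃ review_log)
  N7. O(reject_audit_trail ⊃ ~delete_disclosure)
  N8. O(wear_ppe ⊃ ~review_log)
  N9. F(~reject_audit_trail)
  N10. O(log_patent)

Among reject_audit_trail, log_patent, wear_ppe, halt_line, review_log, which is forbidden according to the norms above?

wear_ppe

F(~reject_audit_trail) at premise 9 means O(reject_audit_trail).
Premise 7 is O(reject_audit_trail ⊃ ~delete_disclosure); since O(reject_audit_trail), deontic closure gives O(~delete_disclosure).
The contrapositive of premise 4 (O(seal_envelope ⊃ delete_disclosure)) is O(~delete_disclosure ⊃ ~seal_envelope), and O(~delete_disclosure) is already established, so O(~seal_envelope).
The contrapositive of premise 2 (O(tag_asset ⊃ seal_envelope)) is O(~seal_envelope ⊃ ~tag_asset), and O(~seal_envelope) is already established, so O(~tag_asset).
Applying K to premise 6 (O(~tag_asset ⊃ review_log)) and O(~tag_asset) yields O(review_log).
The contrapositive of premise 8 (O(wear_ppe ⊃ ~review_log)) is O(review_log ⊃ ~wear_ppe), and O(review_log) is already established, so O(~wear_ppe).
So O(~wear_ppe) holds, i.e. wear_ppe is forbidden. None of the other listed options is forbidden under the premises.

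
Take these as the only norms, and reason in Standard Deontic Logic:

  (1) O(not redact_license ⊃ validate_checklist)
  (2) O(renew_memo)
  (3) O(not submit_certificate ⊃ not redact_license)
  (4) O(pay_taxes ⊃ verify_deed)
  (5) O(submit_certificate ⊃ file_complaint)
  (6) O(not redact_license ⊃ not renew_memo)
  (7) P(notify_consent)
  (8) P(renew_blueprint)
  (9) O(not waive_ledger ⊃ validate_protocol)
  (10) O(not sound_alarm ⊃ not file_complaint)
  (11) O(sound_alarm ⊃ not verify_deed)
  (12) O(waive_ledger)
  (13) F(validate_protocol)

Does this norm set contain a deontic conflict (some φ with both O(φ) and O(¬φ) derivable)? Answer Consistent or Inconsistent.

Premise 9 is O(not waive_ledger ⊃ validate_protocol), but O(not waive_ledger) is not derivable from the premises, so it does not yield O(validate_protocol).
So O(validate_protocol) is not derivable, and the apparent clash with O(not validate_protocol) does not arise.
A world satisfying every obligation exists (e.g. file_complaint=true, notify_consent=false, pay_taxes=false, redact_license=true, renew_blueprint=false, renew_memo=true, sound_alarm=true, submit_certificate=true, validate_checklist=false, validate_protocol=false, verify_deed=false, waive_ledger=true); no atom is both obligatory and forbidden, so the set is consistent.

Consistent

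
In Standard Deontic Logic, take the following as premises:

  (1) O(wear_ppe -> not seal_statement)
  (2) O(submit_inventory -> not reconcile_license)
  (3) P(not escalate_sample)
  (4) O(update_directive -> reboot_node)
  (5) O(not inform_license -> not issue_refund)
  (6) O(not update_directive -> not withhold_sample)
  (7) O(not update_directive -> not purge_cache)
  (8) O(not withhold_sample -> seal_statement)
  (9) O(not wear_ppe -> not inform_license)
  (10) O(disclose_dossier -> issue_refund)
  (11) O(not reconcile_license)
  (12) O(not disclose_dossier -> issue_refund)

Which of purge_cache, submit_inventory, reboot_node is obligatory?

reboot_node

Premises 12 and 10 cover both cases: O(not disclose_dossier -> issue_refund) and O(disclose_dossier -> issue_refund). Since not disclose_dossier ∨ disclose_dossier is a tautology, O(issue_refund) follows.
The contrapositive of premise 5 (O(not inform_license -> not issue_refund)) is O(issue_refund -> inform_license), and O(issue_refund) is already established, so O(inform_license).
Premise 9, O(not wear_ppe -> not inform_license), contraposes to O(inform_license -> wear_ppe); with O(inform_license) we get O(wear_ppe).
Premise 1 is O(wear_ppe -> not seal_statement); since O(wear_ppe), deontic closure gives O(not seal_statement).
Premise 8 is O(not withhold_sample -> seal_statement); contrapositively O(not seal_statement -> withhold_sample). Since O(not seal_statement) holds, K gives O(withhold_sample).
Premise 6, O(not update_directive -> not withhold_sample), contraposes to O(withhold_sample -> update_directive); with O(withhold_sample) we get O(update_directive).
With premise 4, O(update_directive -> reboot_node), the K-axiom yields O(reboot_node).
So O(reboot_node) holds — reboot_node is obligatory. None of the other listed options is made obligatory by any chain of premises.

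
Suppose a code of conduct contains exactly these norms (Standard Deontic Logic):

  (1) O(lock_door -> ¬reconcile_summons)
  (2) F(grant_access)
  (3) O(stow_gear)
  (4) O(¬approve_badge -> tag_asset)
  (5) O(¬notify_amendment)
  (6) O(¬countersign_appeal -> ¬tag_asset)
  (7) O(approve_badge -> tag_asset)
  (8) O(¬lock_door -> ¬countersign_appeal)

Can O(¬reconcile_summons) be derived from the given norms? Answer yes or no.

Premises 7 and 4 cover both cases: O(approve_badge -> tag_asset) and O(¬approve_badge -> tag_asset). Since approve_badge ∨ ¬approve_badge is a tautology, O(tag_asset) follows.
The contrapositive of premise 6 (O(¬countersign_appeal -> ¬tag_asset)) is O(tag_asset -> countersign_appeal), and O(tag_asset) is already established, so O(countersign_appeal).
Premise 8, O(¬lock_door -> ¬countersign_appeal), contraposes to O(countersign_appeal -> lock_door); with O(countersign_appeal) we get O(lock_door).
From O(lock_door) and premise 1, O(lock_door -> ¬reconcile_summons), we obtain O(¬reconcile_summons).
Premises 2, 3, 5 do not contribute to this derivation.
So O(¬reconcile_summons) follows.

Yes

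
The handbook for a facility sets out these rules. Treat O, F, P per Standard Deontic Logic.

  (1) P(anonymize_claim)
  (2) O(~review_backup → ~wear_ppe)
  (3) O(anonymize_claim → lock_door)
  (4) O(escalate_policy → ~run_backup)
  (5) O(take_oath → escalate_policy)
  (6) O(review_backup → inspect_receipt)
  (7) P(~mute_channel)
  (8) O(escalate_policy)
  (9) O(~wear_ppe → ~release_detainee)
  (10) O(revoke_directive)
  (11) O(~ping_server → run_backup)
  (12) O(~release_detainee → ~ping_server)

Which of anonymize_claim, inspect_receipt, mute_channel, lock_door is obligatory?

Premise 8 gives O(escalate_policy).
With premise 4, O(escalate_policy → ~run_backup), the K-axiom yields O(~run_backup).
Premise 11 is O(~ping_server → run_backup); contrapositively O(~run_backup → ping_server). Since O(~run_backup) holds, K gives O(ping_server).
Premise 12 is O(~release_detainee → ~ping_server); contrapositively O(ping_server → release_detainee). Since O(ping_server) holds, K gives O(release_detainee).
Premise 9 is O(~wear_ppe → ~release_detainee); contrapositively O(release_detainee → wear_ppe). Since O(release_detainee) holds, K gives O(wear_ppe).
Premise 2, O(~review_backup → ~wear_ppe), contraposes to O(wear_ppe → review_backup); with O(wear_ppe) we get O(review_backup).
From O(review_backup) and premise 6, O(review_backup → inspect_receipt), we obtain O(inspect_receipt).
So O(inspect_receipt) holds — inspect_receipt is obligatory. None of the other listed options is made obligatory by any chain of premises.

inspect_receipt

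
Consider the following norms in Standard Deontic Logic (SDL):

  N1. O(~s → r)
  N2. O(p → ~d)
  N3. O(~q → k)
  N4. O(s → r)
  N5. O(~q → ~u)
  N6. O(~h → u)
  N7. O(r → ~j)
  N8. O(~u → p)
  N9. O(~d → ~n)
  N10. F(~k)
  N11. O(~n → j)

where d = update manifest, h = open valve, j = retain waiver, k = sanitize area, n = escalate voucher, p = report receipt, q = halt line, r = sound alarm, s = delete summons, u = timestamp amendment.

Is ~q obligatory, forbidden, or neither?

Forbidden

Premises 1 and 4 are O(~s → r) and O(s → r); every ideal world satisfies ~s or s, so in either case r holds — hence O(r).
Applying K to premise 7 (O(r → ~j)) and O(r) yields O(~j).
Premise 11 is O(~n → j); contrapositively O(~j → n). Since O(~j) holds, K gives O(n).
Premise 9 is O(~d → ~n); contrapositively O(n → d). Since O(n) holds, K gives O(d).
The contrapositive of premise 2 (O(p → ~d)) is O(d → ~p), and O(d) is already established, so O(~p).
Premise 8 is O(~u → p); contrapositively O(~p → u). Since O(~p) holds, K gives O(u).
Premise 5 is O(~q → ~u); contrapositively O(u → q). Since O(u) holds, K gives O(q).
Premises 3, 6, 10 do not contribute to this derivation.
Thus O(q), which is F(~q): ~q is forbidden.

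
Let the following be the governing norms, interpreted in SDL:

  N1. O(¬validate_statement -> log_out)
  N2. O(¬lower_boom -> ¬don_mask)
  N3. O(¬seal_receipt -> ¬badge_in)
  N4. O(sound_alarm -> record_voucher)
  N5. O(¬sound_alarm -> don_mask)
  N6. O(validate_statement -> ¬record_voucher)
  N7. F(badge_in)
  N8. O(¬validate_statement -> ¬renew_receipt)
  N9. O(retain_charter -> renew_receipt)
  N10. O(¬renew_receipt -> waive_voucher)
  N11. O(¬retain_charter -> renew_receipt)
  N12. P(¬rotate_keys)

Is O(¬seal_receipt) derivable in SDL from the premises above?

No

Premise 3 is O(¬seal_receipt -> ¬badge_in); even if O(¬badge_in) held, inferring O(¬seal_receipt) would be affirming the consequent — invalid.
No other premise forces O(¬seal_receipt). An ideal world satisfying every premise can still have ¬seal_receipt false, so O(¬seal_receipt) is not derivable.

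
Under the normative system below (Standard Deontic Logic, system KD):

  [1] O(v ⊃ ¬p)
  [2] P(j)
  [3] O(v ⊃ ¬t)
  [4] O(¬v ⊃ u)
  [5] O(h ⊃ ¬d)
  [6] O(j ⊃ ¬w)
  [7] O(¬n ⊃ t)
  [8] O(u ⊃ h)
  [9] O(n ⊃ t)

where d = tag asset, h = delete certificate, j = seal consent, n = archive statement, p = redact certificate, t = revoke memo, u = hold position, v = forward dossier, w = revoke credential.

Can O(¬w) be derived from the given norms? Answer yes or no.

No

Premise 6 is O(j ⊃ ¬w), but O(j) is not derivable from the premises (the permission P(j) asserts only ¬O(¬j), not O(j)), so it does not yield O(¬w).
No other premise forces O(¬w). An ideal world satisfying every premise can still have ¬w false, so O(¬w) is not derivable.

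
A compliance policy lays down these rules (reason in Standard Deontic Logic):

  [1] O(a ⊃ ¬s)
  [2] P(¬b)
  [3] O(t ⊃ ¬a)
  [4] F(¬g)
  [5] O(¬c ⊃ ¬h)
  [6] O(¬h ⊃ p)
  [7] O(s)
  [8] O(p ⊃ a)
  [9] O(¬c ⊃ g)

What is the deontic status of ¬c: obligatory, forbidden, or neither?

Premise 7 gives O(s).
Premise 1 is O(a ⊃ ¬s); contrapositively O(s ⊃ ¬a). Since O(s) holds, K gives O(¬a).
Premise 8, O(p ⊃ a), contraposes to O(¬a ⊃ ¬p); with O(¬a) we get O(¬p).
Premise 6, O(¬h ⊃ p), contraposes to O(¬p ⊃ h); with O(¬p) we get O(h).
The contrapositive of premise 5 (O(¬c ⊃ ¬h)) is O(h ⊃ c), and O(h) is already established, so O(c).
Premises 2, 3, 4, 9 do not contribute to this derivation.
Thus O(c), which is F(¬c): ¬c is forbidden.

Forbidden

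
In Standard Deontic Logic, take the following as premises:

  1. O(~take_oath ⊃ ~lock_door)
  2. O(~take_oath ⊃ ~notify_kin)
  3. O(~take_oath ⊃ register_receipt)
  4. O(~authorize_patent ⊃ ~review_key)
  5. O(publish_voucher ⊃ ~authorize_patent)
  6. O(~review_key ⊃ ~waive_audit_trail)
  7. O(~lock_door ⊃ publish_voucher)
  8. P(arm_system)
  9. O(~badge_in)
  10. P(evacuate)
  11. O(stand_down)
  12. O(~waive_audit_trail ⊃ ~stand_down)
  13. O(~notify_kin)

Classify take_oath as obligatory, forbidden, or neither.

Obligatory

Premise 11 gives O(stand_down).
The contrapositive of premise 12 (O(~waive_audit_trail ⊃ ~stand_down)) is O(stand_down ⊃ waive_audit_trail), and O(stand_down) is already established, so O(waive_audit_trail).
Premise 6, O(~review_key ⊃ ~waive_audit_trail), contraposes to O(waive_audit_trail ⊃ review_key); with O(waive_audit_trail) we get O(review_key).
Premise 4, O(~authorize_patent ⊃ ~review_key), contraposes to O(review_key ⊃ authorize_patent); with O(review_key) we get O(authorize_patent).
Premise 5 is O(publish_voucher ⊃ ~authorize_patent); contrapositively O(authorize_patent ⊃ ~publish_voucher). Since O(authorize_patent) holds, K gives O(~publish_voucher).
Premise 7, O(~lock_door ⊃ publish_voucher), contraposes to O(~publish_voucher ⊃ lock_door); with O(~publish_voucher) we get O(lock_door).
Premise 1, O(~take_oath ⊃ ~lock_door), contraposes to O(lock_door ⊃ take_oath); with O(lock_door) we get O(take_oath).
Premises 2, 3, 8, 9, 10, 13 do not contribute to this derivation.
Hence take_oath is obligatory.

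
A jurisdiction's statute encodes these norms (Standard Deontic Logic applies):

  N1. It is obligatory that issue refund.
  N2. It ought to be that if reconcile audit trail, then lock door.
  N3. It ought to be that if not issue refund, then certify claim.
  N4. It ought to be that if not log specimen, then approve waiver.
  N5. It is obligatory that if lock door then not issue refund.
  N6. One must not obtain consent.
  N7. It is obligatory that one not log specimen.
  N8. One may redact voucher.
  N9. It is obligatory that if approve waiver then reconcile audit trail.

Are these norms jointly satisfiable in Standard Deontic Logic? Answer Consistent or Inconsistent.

Inconsistent

From premise 1 we have O(issue_refund).
The contrapositive of premise 5 (O(lock_door → ¬issue_refund)) is O(issue_refund → ¬lock_door), and O(issue_refund) is already established, so O(¬lock_door).
Premise 2 is O(reconcile_audit_trail → lock_door); contrapositively O(¬lock_door → ¬reconcile_audit_trail). Since O(¬lock_door) holds, K gives O(¬reconcile_audit_trail).
The contrapositive of premise 9 (O(approve_waiver → reconcile_audit_trail)) is O(¬reconcile_audit_trail → ¬approve_waiver), and O(¬reconcile_audit_trail) is already established, so O(¬approve_waiver).
Premise 4, O(¬log_specimen → approve_waiver), contraposes to O(¬approve_waiver → log_specimen); with O(¬approve_waiver) we get O(log_specimen).
But premise 7 directly asserts O(¬log_specimen).
We now have both O(log_specimen) and O(¬log_specimen) — log_specimen is simultaneously obligatory and forbidden, violating the D-axiom.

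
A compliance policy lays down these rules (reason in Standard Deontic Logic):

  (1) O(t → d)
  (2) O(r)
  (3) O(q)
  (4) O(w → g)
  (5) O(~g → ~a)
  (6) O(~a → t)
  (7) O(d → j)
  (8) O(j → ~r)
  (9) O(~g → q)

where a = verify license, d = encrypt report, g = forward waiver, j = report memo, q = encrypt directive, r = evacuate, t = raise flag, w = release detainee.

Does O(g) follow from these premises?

Yes

Premise 2 gives O(r).
Premise 8 is O(j → ~r); contrapositively O(r → ~j). Since O(r) holds, K gives O(~j).
Premise 7, O(d → j), contraposes to O(~j → ~d); with O(~j) we get O(~d).
Premise 1 is O(t → d); contrapositively O(~d → ~t). Since O(~d) holds, K gives O(~t).
Premise 6 is O(~a → t); contrapositively O(~t → a). Since O(~t) holds, K gives O(a).
Premise 5, O(~g → ~a), contraposes to O(a → g); with O(a) we get O(g).
Premises 3, 4, 9 do not contribute to this derivation.
So O(g) follows.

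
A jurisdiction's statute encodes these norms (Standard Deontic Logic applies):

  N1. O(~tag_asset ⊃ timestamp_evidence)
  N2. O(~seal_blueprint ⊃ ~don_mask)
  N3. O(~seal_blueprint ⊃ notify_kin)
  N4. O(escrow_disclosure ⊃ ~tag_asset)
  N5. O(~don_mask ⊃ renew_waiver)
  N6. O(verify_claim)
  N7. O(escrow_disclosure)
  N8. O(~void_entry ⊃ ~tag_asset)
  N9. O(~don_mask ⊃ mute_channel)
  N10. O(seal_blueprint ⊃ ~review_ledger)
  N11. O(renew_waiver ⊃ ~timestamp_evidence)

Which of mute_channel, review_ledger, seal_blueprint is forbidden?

From premise 7 we have O(escrow_disclosure).
Applying K to premise 4 (O(escrow_disclosure ⊃ ~tag_asset)) and O(escrow_disclosure) yields O(~tag_asset).
With premise 1, O(~tag_asset ⊃ timestamp_evidence), the K-axiom yields O(timestamp_evidence).
Premise 11, O(renew_waiver ⊃ ~timestamp_evidence), contraposes to O(timestamp_evidence ⊃ ~renew_waiver); with O(timestamp_evidence) we get O(~renew_waiver).
The contrapositive of premise 5 (O(~don_mask ⊃ renew_waiver)) is O(~renew_waiver ⊃ don_mask), and O(~renew_waiver) is already established, so O(don_mask).
The contrapositive of premise 2 (O(~seal_blueprint ⊃ ~don_mask)) is O(don_mask ⊃ seal_blueprint), and O(don_mask) is already established, so O(seal_blueprint).
Premise 10 is O(seal_blueprint ⊃ ~review_ledger); since O(seal_blueprint), deontic closure gives O(~review_ledger).
So O(~review_ledger) holds, i.e. review_ledger is forbidden. None of the other listed options is forbidden under the premises.

review_ledger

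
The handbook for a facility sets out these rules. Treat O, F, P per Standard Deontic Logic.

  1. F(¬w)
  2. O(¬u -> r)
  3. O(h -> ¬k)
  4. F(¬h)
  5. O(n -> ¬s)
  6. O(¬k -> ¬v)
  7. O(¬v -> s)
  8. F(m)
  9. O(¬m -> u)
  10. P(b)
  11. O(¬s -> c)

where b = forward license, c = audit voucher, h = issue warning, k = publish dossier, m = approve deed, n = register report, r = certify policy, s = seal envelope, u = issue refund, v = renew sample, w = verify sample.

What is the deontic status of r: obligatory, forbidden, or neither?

Premise 2 is O(¬u -> r), but O(¬u) is not derivable from the premises, so it does not yield O(r).
No premise or chain of K-axiom applications forces O(r), and none forces O(¬r). So r is neither obligatory nor forbidden under these norms.

Neither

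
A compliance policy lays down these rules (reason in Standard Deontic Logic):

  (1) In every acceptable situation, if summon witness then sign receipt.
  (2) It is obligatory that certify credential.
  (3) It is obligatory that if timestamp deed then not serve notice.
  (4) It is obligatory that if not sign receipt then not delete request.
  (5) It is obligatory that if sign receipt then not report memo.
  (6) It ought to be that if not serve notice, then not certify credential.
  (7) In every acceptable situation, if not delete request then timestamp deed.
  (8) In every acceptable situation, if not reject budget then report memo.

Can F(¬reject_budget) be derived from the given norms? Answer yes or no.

Premise 2 gives O(certify_credential).
The contrapositive of premise 6 (O(¬serve_notice → ¬certify_credential)) is O(certify_credential → serve_notice), and O(certify_credential) is already established, so O(serve_notice).
Premise 3 is O(timestamp_deed → ¬serve_notice); contrapositively O(serve_notice → ¬timestamp_deed). Since O(serve_notice) holds, K gives O(¬timestamp_deed).
The contrapositive of premise 7 (O(¬delete_request → timestamp_deed)) is O(¬timestamp_deed → delete_request), and O(¬timestamp_deed) is already established, so O(delete_request).
The contrapositive of premise 4 (O(¬sign_receipt → ¬delete_request)) is O(delete_request → sign_receipt), and O(delete_request) is already established, so O(sign_receipt).
Premise 5 is O(sign_receipt → ¬report_memo); since O(sign_receipt), deontic closure gives O(¬report_memo).
Premise 8, O(¬reject_budget → report_memo), contraposes to O(¬report_memo → reject_budget); with O(¬report_memo) we get O(reject_budget).
Premise 1 does not contribute to this derivation.
So O(reject_budget) holds, i.e. F(¬reject_budget). The claim follows.

Yes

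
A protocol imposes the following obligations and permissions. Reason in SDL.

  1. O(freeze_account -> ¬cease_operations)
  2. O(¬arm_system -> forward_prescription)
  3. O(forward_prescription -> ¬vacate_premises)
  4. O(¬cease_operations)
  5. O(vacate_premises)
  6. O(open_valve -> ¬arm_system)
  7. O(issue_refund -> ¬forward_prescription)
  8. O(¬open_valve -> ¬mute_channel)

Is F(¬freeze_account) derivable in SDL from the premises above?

No

Premise 1 is O(freeze_account -> ¬cease_operations); even if O(¬cease_operations) held, inferring O(freeze_account) would be affirming the consequent — invalid.
No other premise forces O(freeze_account). An ideal world satisfying every premise can still have ¬freeze_account true, so F(¬freeze_account) is not derivable.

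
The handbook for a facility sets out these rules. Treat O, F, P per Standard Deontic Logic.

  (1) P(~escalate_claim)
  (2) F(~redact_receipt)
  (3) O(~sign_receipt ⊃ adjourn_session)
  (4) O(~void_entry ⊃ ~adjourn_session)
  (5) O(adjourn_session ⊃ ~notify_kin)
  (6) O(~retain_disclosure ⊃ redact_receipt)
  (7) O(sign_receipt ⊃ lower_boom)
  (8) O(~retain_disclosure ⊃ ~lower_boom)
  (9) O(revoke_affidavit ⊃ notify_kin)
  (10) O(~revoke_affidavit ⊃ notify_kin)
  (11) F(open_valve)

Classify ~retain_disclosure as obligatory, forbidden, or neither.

By case analysis on ~revoke_affidavit: premise 10 gives O(~revoke_affidavit ⊃ notify_kin) and premise 9 gives O(revoke_affidavit ⊃ notify_kin), so O(notify_kin) either way.
Premise 5, O(adjourn_session ⊃ ~notify_kin), contraposes to O(notify_kin ⊃ ~adjourn_session); with O(notify_kin) we get O(~adjourn_session).
Premise 3, O(~sign_receipt ⊃ adjourn_session), contraposes to O(~adjourn_session ⊃ sign_receipt); with O(~adjourn_session) we get O(sign_receipt).
With premise 7, O(sign_receipt ⊃ lower_boom), the K-axiom yields O(lower_boom).
The contrapositive of premise 8 (O(~retain_disclosure ⊃ ~lower_boom)) is O(lower_boom ⊃ retain_disclosure), and O(lower_boom) is already established, so O(retain_disclosure).
Premises 1, 2, 4, 6, 11 do not contribute to this derivation.
Thus O(retain_disclosure), which is F(~retain_disclosure): ~retain_disclosure is forbidden.

Forbidden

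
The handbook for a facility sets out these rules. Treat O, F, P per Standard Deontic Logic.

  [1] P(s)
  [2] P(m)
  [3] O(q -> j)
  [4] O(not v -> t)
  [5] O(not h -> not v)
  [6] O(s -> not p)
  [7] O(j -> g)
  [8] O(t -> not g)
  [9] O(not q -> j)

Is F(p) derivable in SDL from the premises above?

Premise 6 is O(s -> not p), but O(s) is not derivable from the premises (the permission P(s) asserts only not O(not s), not O(s)), so it does not yield O(not p).
No other premise forces O(not p). An ideal world satisfying every premise can still have p true, so F(p) is not derivable.

No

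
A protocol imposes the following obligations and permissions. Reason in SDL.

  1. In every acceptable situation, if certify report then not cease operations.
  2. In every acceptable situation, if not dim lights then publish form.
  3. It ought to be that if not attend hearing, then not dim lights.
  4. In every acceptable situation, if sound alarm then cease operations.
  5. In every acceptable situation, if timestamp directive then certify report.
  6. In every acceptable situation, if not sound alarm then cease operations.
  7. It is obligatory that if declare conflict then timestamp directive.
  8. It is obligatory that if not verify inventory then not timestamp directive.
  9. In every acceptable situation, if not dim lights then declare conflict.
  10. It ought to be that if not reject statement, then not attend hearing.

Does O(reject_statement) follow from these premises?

Premises 6 and 4 are O(¬sound_alarm → cease_operations) and O(sound_alarm → cease_operations); every ideal world satisfies ¬sound_alarm or sound_alarm, so in either case cease_operations holds — hence O(cease_operations).
The contrapositive of premise 1 (O(certify_report → ¬cease_operations)) is O(cease_operations → ¬certify_report), and O(cease_operations) is already established, so O(¬certify_report).
The contrapositive of premise 5 (O(timestamp_directive → certify_report)) is O(¬certify_report → ¬timestamp_directive), and O(¬certify_report) is already established, so O(¬timestamp_directive).
The contrapositive of premise 7 (O(declare_conflict → timestamp_directive)) is O(¬timestamp_directive → ¬declare_conflict), and O(¬timestamp_directive) is already established, so O(¬declare_conflict).
The contrapositive of premise 9 (O(¬dim_lights → declare_conflict)) is O(¬declare_conflict → dim_lights), and O(¬declare_conflict) is already established, so O(dim_lights).
The contrapositive of premise 3 (O(¬attend_hearing → ¬dim_lights)) is O(dim_lights → attend_hearing), and O(dim_lights) is already established, so O(attend_hearing).
The contrapositive of premise 10 (O(¬reject_statement → ¬attend_hearing)) is O(attend_hearing → reject_statement), and O(attend_hearing) is already established, so O(reject_statement).
Premises 2, 8 do not contribute to this derivation.
So O(reject_statement) follows.

Yes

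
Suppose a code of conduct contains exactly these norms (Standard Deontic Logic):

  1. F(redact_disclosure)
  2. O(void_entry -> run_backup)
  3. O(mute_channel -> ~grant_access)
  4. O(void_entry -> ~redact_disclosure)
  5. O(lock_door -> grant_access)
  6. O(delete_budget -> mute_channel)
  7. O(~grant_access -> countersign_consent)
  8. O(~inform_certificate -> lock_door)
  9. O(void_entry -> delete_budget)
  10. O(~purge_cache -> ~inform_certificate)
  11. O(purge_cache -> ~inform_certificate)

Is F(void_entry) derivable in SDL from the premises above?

By case analysis on ~purge_cache: premise 10 gives O(~purge_cache -> ~inform_certificate) and premise 11 gives O(purge_cache -> ~inform_certificate), so O(~inform_certificate) either way.
Premise 8 is O(~inform_certificate -> lock_door); since O(~inform_certificate), deontic closure gives O(lock_door).
From O(lock_door) and premise 5, O(lock_door -> grant_access), we obtain O(grant_access).
The contrapositive of premise 3 (O(mute_channel -> ~grant_access)) is O(grant_access -> ~mute_channel), and O(grant_access) is already established, so O(~mute_channel).
Premise 6 is O(delete_budget -> mute_channel); contrapositively O(~mute_channel -> ~delete_budget). Since O(~mute_channel) holds, K gives O(~delete_budget).
Premise 9 is O(void_entry -> delete_budget); contrapositively O(~delete_budget -> ~void_entry). Since O(~delete_budget) holds, K gives O(~void_entry).
Premises 1, 2, 4, 7 do not contribute to this derivation.
So O(~void_entry) holds, i.e. F(void_entry). The claim follows.

Yes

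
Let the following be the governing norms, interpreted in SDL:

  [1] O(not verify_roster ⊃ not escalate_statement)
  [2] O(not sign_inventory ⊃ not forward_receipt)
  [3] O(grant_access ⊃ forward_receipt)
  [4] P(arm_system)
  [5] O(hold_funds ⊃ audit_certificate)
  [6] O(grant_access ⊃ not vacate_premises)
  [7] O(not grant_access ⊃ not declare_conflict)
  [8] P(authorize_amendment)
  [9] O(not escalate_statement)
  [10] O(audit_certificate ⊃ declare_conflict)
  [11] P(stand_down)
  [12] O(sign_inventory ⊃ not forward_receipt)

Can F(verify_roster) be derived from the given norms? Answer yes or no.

No

Premise 1 is O(not verify_roster ⊃ not escalate_statement); even if O(not escalate_statement) held, inferring O(not verify_roster) would be affirming the consequent — invalid.
No other premise forces O(not verify_roster). An ideal world satisfying every premise can still have verify_roster true, so F(verify_roster) is not derivable.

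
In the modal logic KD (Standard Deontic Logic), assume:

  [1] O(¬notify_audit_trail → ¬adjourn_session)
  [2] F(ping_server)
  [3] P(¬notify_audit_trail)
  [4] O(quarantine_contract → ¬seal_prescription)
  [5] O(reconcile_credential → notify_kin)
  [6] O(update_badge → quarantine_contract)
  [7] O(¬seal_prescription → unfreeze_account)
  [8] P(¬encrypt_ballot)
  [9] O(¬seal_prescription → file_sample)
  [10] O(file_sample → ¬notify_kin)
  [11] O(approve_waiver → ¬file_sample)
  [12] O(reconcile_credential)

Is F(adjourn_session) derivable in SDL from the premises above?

Premise 1 is O(¬notify_audit_trail → ¬adjourn_session), but O(¬notify_audit_trail) is not derivable from the premises (the permission P(¬notify_audit_trail) asserts only ¬O(notify_audit_trail), not O(¬notify_audit_trail)), so it does not yield O(¬adjourn_session).
No other premise forces O(¬adjourn_session). An ideal world satisfying every premise can still have adjourn_session true, so F(adjourn_session) is not derivable.

No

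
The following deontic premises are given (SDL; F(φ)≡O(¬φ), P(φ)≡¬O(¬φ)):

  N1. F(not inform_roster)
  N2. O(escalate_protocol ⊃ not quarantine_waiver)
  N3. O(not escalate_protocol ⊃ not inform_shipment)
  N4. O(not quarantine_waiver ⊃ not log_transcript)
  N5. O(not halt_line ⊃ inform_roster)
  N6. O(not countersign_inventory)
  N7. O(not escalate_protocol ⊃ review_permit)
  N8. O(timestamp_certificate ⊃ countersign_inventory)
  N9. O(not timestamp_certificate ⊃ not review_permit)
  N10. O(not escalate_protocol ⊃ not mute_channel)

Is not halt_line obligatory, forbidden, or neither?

Neither

Premise 5 is O(not halt_line ⊃ inform_roster); even if O(inform_roster) held, inferring O(not halt_line) would be affirming the consequent — invalid.
No premise or chain of K-axiom applications forces O(not halt_line), and none forces O(halt_line). So not halt_line is neither obligatory nor forbidden under these norms.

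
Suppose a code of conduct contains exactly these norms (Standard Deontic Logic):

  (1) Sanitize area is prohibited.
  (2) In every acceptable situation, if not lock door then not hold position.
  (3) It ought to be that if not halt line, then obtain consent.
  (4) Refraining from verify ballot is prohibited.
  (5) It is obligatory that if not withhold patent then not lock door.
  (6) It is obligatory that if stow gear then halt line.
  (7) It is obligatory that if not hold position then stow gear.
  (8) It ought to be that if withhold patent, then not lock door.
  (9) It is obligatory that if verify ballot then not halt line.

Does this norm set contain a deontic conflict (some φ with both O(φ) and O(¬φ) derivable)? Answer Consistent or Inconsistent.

Premises 8 and 5 are O(withhold_patent → ¬lock_door) and O(¬withhold_patent → ¬lock_door); every ideal world satisfies withhold_patent or ¬withhold_patent, so in either case ¬lock_door holds — hence O(¬lock_door).
With premise 2, O(¬lock_door → ¬hold_position), the K-axiom yields O(¬hold_position).
From O(¬hold_position) and premise 7, O(¬hold_position → stow_gear), we obtain O(stow_gear).
From O(stow_gear) and premise 6, O(stow_gear → halt_line), we obtain O(halt_line).
The contrapositive of premise 9 (O(verify_ballot → ¬halt_line)) is O(halt_line → ¬verify_ballot), and O(halt_line) is already established, so O(¬verify_ballot).
Yet premise 4 is F(¬verify_ballot), i.e. O(verify_ballot).
We now have both O(¬verify_ballot) and O(verify_ballot) — verify_ballot is simultaneously obligatory and forbidden, violating the D-axiom.

Inconsistent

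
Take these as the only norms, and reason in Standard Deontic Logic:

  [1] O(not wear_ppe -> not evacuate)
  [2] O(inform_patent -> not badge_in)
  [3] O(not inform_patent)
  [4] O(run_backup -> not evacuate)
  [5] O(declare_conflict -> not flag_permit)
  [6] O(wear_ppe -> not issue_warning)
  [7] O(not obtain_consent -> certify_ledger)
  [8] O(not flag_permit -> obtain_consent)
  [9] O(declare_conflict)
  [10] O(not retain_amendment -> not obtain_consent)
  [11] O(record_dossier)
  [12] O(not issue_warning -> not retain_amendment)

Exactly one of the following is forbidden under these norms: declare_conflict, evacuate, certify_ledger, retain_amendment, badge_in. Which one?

evacuate

Premise 9 gives O(declare_conflict).
Premise 5 is O(declare_conflict -> not flag_permit); since O(declare_conflict), deontic closure gives O(not flag_permit).
Premise 8 is O(not flag_permit -> obtain_consent); since O(not flag_permit), deontic closure gives O(obtain_consent).
Premise 10 is O(not retain_amendment -> not obtain_consent); contrapositively O(obtain_consent -> retain_amendment). Since O(obtain_consent) holds, K gives O(retain_amendment).
Premise 12 is O(not issue_warning -> not retain_amendment); contrapositively O(retain_amendment -> issue_warning). Since O(retain_amendment) holds, K gives O(issue_warning).
Premise 6, O(wear_ppe -> not issue_warning), contraposes to O(issue_warning -> not wear_ppe); with O(issue_warning) we get O(not wear_ppe).
From O(not wear_ppe) and premise 1, O(not wear_ppe -> not evacuate), we obtain O(not evacuate).
So O(not evacuate) holds, i.e. evacuate is forbidden. None of the other listed options is forbidden under the premises.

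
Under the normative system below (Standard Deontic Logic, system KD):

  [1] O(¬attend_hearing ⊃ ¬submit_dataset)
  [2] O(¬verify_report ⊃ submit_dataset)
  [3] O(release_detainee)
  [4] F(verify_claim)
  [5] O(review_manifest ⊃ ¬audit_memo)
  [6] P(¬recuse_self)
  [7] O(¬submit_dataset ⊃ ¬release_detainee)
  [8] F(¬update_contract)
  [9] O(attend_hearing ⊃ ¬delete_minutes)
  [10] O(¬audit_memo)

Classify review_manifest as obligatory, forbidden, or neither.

Premise 5 is O(review_manifest ⊃ ¬audit_memo); even if O(¬audit_memo) held, inferring O(review_manifest) would be affirming the consequent — invalid.
No premise or chain of K-axiom applications forces O(review_manifest), and none forces O(¬review_manifest). So review_manifest is neither obligatory nor forbidden under these norms.

Neither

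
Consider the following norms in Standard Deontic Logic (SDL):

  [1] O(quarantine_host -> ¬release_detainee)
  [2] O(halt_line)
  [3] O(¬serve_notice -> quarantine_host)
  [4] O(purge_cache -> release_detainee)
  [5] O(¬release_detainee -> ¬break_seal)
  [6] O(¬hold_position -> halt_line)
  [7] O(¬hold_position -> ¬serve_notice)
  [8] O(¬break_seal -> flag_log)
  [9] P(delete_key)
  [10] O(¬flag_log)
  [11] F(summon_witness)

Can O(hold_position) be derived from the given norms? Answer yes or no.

From premise 10 we have O(¬flag_log).
Premise 8, O(¬break_seal -> flag_log), contraposes to O(¬flag_log -> break_seal); with O(¬flag_log) we get O(break_seal).
The contrapositive of premise 5 (O(¬release_detainee -> ¬break_seal)) is O(break_seal -> release_detainee), and O(break_seal) is already established, so O(release_detainee).
Premise 1 is O(quarantine_host -> ¬release_detainee); contrapositively O(release_detainee -> ¬quarantine_host). Since O(release_detainee) holds, K gives O(¬quarantine_host).
The contrapositive of premise 3 (O(¬serve_notice -> quarantine_host)) is O(¬quarantine_host -> serve_notice), and O(¬quarantine_host) is already established, so O(serve_notice).
Premise 7 is O(¬hold_position -> ¬serve_notice); contrapositively O(serve_notice -> hold_position). Since O(serve_notice) holds, K gives O(hold_position).
Premises 2, 4, 6, 9, 11 do not contribute to this derivation.
So O(hold_position) follows.

Yes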